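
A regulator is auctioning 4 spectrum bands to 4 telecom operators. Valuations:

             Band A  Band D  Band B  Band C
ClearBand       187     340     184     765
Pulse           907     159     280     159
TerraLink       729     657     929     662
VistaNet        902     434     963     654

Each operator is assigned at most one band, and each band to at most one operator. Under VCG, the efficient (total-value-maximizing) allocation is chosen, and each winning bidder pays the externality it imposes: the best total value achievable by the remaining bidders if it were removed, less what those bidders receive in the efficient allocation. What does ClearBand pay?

ClearBand pays $5M.

Efficient allocation: ClearBand→Band C ($765M), Pulse→Band A ($907M), TerraLink→Band D ($657M), VistaNet→Band B ($963M); total welfare W = $3292M.
ClearBand receives Band C at value $765M, so the others get W − 765 = $2527M.
Without ClearBand: best allocation of the remaining 3 bidders over all 4 bands is Pulse→Band A ($907M), TerraLink→Band C ($662M), VistaNet→Band B ($963M), total $2532M.
VCG payment = (others' best without ClearBand) − (others' welfare with ClearBand) = 2532 − 2527 = $5M.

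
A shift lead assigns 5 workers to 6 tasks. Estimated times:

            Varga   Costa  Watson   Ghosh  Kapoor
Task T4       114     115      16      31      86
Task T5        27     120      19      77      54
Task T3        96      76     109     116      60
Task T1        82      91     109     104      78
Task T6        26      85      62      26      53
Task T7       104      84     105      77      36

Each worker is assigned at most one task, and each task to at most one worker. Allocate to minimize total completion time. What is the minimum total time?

Optimal: Varga→Task T5 (27 min), Costa→Task T3 (76 min), Watson→Task T4 (16 min), Ghosh→Task T6 (26 min), Kapoor→Task T7 (36 min) — total 27+76+16+26+36 = 181 min.
Row-greedy (each worker in turn takes its cheapest remaining task) gives 231 min, worse by 50.
Next-best assignment: Varga→Task T6, Costa→Task T3, Watson→Task T5, Ghosh→Task T4, Kapoor→Task T7 = 188 min.

Min total: 181 min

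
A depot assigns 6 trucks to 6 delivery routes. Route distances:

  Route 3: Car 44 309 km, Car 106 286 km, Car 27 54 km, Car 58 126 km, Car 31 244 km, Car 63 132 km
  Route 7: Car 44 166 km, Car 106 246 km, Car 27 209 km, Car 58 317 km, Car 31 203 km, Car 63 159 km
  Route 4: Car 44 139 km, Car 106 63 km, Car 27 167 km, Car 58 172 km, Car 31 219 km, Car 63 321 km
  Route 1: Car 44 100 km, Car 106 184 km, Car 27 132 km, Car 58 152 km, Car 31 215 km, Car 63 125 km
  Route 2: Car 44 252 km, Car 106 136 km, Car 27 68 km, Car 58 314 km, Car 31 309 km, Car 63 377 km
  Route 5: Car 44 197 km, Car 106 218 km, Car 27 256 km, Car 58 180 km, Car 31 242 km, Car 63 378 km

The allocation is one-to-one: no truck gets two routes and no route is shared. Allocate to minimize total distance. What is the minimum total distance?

Minimum total: 746 km

Treat this as an assignment problem: match each truck to one route.
Optimal: Car 44→Route 1 (100 km), Car 106→Route 4 (63 km), Car 27→Route 2 (68 km), Car 58→Route 5 (180 km), Car 31→Route 7 (203 km), Car 63→Route 3 (132 km) — total 100+63+68+180+203+132 = 746 km.
Min-entry greedy (repeatedly take the single cheapest remaining cell) gives 865 km, worse by 119.
Next-best assignment: Car 44→Route 1, Car 106→Route 4, Car 27→Route 2, Car 58→Route 3, Car 31→Route 5, Car 63→Route 7 = 758 km.
Swapping Car 44↔Car 63 (Car 44→Route 3 309 km, Car 63→Route 1 125 km) adds 202.
No other one-to-one assignment undercuts 746 km.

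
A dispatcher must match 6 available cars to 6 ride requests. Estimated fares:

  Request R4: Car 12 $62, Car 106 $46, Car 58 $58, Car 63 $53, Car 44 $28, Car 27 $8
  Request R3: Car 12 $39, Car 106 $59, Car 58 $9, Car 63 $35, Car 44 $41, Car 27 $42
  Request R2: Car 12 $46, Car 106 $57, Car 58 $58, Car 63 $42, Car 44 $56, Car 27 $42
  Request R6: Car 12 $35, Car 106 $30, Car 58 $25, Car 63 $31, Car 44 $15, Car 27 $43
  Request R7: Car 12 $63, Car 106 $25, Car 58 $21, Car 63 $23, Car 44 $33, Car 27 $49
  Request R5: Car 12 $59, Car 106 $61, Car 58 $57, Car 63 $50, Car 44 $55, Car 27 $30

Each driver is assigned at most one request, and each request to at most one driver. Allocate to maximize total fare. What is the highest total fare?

Optimal: Car 12→Request R7 ($63), Car 106→Request R3 ($59), Car 58→Request R2 ($58), Car 63→Request R4 ($53), Car 44→Request R5 ($55), Car 27→Request R6 ($43) — total 63+59+58+53+55+43 = $331.
Column-greedy (each request in turn goes to its best remaining driver) gives $305, worse by 26.

Maximum total: $331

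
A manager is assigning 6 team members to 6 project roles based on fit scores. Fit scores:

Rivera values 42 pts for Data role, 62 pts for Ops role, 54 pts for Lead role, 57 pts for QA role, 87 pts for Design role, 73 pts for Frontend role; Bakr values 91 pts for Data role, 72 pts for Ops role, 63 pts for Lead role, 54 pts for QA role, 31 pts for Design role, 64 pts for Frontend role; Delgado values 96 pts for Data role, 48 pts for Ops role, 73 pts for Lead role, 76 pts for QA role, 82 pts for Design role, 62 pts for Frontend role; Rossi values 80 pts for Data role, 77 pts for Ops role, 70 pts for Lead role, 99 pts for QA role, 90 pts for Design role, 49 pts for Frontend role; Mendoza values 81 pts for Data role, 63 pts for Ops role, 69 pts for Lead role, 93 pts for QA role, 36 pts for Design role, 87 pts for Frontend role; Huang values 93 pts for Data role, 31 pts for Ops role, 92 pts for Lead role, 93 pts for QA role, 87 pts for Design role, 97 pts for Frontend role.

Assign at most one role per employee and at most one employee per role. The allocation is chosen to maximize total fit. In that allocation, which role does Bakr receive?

Optimal: Rivera→Design role (87 pts), Bakr→Ops role (72 pts), Delgado→Data role (96 pts), Rossi→QA role (99 pts), Mendoza→Frontend role (87 pts), Huang→Lead role (92 pts) — total 87+72+96+99+87+92 = 533 pts.
Max-entry greedy (repeatedly take the single best remaining cell) gives 520 pts, worse by 13.
Swapping Rivera↔Bakr (Rivera→Ops role 62 pts, Bakr→Design role 31 pts) loses 66.
No other one-to-one assignment exceeds 533 pts.
Bakr's own top role is Data role (91 pts), but forcing Bakr→Data role and reassigning the rest optimally gives only 518 pts — worse by 15.

Bakr receives Ops role.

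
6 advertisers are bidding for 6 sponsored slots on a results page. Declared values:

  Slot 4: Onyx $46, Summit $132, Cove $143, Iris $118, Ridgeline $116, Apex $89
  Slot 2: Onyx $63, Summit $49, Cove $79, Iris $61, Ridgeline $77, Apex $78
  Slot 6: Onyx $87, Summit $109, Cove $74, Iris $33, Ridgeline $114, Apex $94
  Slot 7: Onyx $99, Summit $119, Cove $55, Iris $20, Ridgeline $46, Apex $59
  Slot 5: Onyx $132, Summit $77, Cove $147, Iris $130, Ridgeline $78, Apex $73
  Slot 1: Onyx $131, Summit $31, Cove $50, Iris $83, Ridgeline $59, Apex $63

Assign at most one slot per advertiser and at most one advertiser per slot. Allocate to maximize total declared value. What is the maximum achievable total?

Maximum total: $715

Optimal: Onyx→Slot 1 ($131), Summit→Slot 7 ($119), Cove→Slot 4 ($143), Iris→Slot 5 ($130), Ridgeline→Slot 6 ($114), Apex→Slot 2 ($78) — total 131+119+143+130+114+78 = $715.
Column-greedy (each slot in turn goes to its best remaining advertiser) gives $669, worse by 46.
Next-best assignment: Onyx→Slot 1, Summit→Slot 7, Cove→Slot 5, Iris→Slot 4, Ridgeline→Slot 6, Apex→Slot 2 = $707.
Checked against all permutations: $715 is optimal.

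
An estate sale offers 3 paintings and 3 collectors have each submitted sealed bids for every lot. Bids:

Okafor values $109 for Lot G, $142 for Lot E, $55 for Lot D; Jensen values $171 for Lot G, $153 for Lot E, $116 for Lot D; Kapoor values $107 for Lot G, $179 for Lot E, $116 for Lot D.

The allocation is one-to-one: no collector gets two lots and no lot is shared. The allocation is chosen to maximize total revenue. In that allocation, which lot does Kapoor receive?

Optimal: Okafor→Lot E ($142), Jensen→Lot G ($171), Kapoor→Lot D ($116) — total 142+171+116 = $429.
Max-entry greedy (repeatedly take the single best remaining cell) gives $405, worse by 24.
Next-best assignment: Okafor→Lot D, Jensen→Lot G, Kapoor→Lot E = $405.
Swapping Kapoor↔Jensen (Kapoor→Lot G $107, Jensen→Lot D $116) loses 64.
No other one-to-one assignment exceeds $429.
Kapoor's own top lot is Lot E ($179), but forcing Kapoor→Lot E and reassigning the rest optimally gives only $405 — worse by 24.

Kapoor receives Lot D.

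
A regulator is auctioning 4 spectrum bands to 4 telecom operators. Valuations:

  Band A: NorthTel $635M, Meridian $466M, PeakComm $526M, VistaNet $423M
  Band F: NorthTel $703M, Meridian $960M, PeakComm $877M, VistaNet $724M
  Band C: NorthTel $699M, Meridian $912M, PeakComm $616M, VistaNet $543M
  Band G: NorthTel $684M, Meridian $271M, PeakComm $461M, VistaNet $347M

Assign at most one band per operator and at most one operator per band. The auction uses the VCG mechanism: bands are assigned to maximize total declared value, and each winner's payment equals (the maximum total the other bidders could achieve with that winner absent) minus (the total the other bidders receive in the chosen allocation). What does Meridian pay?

Meridian pays $120M.

Efficient allocation: NorthTel→Band G ($684M), Meridian→Band C ($912M), PeakComm→Band F ($877M), VistaNet→Band A ($423M); total welfare W = $2896M.
Meridian receives Band C at value $912M, so the others get W − 912 = $1984M.
Without Meridian: best allocation of the remaining 3 bidders over all 4 bands is NorthTel→Band G ($684M), PeakComm→Band F ($877M), VistaNet→Band C ($543M), total $2104M.
VCG payment = (others' best without Meridian) − (others' welfare with Meridian) = 2104 − 1984 = $120M.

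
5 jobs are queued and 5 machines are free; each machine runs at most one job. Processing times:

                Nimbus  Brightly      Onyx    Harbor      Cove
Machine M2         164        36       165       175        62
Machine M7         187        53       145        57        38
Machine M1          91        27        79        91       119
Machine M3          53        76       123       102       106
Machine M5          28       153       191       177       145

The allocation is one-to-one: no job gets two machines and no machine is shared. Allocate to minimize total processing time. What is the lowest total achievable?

This is a one-to-one assignment (minimum-cost bipartite matching).
Optimal: Nimbus→Machine M5 (28 min), Brightly→Machine M2 (36 min), Onyx→Machine M1 (79 min), Harbor→Machine M3 (102 min), Cove→Machine M7 (38 min) — total 28+36+79+102+38 = 283 min.
Row-greedy (each job in turn takes its cheapest remaining machine) gives 297 min, worse by 14.

Minimum total: 283 min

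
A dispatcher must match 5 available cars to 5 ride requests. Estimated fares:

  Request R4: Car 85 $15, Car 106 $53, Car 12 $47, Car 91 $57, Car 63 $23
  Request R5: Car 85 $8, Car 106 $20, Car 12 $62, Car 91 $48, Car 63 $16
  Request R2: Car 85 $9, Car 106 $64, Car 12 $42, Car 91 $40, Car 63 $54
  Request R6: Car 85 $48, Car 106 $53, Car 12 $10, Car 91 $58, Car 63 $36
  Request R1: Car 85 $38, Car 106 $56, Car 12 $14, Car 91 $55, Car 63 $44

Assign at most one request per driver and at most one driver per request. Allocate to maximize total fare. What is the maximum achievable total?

Maximum total: $277

This is a one-to-one assignment (maximum-weight bipartite matching).
Optimal: Car 85→Request R6 ($48), Car 106→Request R1 ($56), Car 12→Request R5 ($62), Car 91→Request R4 ($57), Car 63→Request R2 ($54) — total 48+56+62+57+54 = $277.
Row-greedy (each driver in turn takes its best remaining request) gives $275, worse by 2.
Next-best assignment: Car 85→Request R6, Car 106→Request R2, Car 12→Request R5, Car 91→Request R4, Car 63→Request R1 = $275.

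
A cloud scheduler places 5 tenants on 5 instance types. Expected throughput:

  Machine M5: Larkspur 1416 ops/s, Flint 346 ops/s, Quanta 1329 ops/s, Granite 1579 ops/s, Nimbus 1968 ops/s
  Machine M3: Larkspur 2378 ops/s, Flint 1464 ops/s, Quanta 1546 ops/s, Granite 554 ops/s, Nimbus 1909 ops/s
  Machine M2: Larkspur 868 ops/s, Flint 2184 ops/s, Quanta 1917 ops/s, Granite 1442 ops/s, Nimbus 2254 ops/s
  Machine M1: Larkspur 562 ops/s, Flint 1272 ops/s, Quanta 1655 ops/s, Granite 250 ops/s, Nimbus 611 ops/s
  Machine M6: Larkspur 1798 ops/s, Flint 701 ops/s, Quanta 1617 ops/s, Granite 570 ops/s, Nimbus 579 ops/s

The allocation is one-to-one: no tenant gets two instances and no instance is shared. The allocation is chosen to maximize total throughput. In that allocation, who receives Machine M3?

Nimbus receives Machine M3.

Optimal: Larkspur→Machine M6 (1798 ops/s), Flint→Machine M2 (2184 ops/s), Quanta→Machine M1 (1655 ops/s), Granite→Machine M5 (1579 ops/s), Nimbus→Machine M3 (1909 ops/s) — total 1798+2184+1655+1579+1909 = 9125 ops/s.
Next-best assignment: Larkspur→Machine M3, Flint→Machine M1, Quanta→Machine M6, Granite→Machine M5, Nimbus→Machine M2 = 9100 ops/s.
Nimbus's own top instance is Machine M2 (2254 ops/s), but forcing Nimbus→Machine M2 and reassigning the rest optimally gives only 9100 ops/s — worse by 25.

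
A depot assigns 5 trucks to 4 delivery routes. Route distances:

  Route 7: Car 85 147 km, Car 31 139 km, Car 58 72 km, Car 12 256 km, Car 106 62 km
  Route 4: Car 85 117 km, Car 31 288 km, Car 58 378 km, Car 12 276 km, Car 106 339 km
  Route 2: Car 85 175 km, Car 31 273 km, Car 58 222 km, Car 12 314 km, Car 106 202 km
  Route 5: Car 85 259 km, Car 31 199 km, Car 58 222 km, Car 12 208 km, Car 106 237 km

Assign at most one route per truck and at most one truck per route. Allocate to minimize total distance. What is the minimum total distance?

Minimum total: 590 km

Treat this as an assignment problem: match each truck to one route.
Optimal: Car 58→Route 7 (72 km), Car 85→Route 4 (117 km), Car 106→Route 2 (202 km), Car 31→Route 5 (199 km) — total 72+117+202+199 = 590 km.
Min-entry greedy (repeatedly take the single cheapest remaining cell) gives 600 km, worse by 10.
Next-best assignment: Car 58→Route 7, Car 85→Route 4, Car 106→Route 2, Car 12→Route 5 = 599 km.
Checked against all permutations: 590 km is optimal.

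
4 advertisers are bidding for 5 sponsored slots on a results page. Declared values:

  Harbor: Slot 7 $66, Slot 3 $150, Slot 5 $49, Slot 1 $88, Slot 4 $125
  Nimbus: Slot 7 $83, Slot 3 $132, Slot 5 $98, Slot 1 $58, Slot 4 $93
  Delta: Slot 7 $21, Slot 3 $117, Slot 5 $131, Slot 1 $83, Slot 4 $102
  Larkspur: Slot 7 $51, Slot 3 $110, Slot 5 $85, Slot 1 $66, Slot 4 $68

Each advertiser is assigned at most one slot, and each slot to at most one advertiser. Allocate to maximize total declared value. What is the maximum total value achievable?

Treat this as an assignment problem: match each advertiser to one slot.
Optimal: Harbor→Slot 4 ($125), Nimbus→Slot 3 ($132), Delta→Slot 5 ($131), Larkspur→Slot 1 ($66) — total 125+132+131+66 = $454.
Column-greedy (each slot in turn goes to its best remaining advertiser) gives $430, worse by 24.

Max total: $454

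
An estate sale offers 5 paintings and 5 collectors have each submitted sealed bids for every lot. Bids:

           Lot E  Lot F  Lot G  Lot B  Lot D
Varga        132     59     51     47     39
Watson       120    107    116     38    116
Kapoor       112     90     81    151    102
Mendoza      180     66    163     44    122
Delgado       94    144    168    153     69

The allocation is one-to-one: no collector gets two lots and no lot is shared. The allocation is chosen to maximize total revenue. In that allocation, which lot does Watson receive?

Watson receives Lot D.

This is the linear assignment problem.
Optimal: Varga→Lot E ($132), Watson→Lot D ($116), Kapoor→Lot B ($151), Mendoza→Lot G ($163), Delgado→Lot F ($144) — total 132+116+151+163+144 = $706.
Column-greedy (each lot in turn goes to its best remaining collector) gives $630, worse by 76.
Checked against all permutations: $706 is optimal.
Watson's own top lot is Lot E ($120), but forcing Watson→Lot E and reassigning the rest optimally gives only $620 — worse by 86.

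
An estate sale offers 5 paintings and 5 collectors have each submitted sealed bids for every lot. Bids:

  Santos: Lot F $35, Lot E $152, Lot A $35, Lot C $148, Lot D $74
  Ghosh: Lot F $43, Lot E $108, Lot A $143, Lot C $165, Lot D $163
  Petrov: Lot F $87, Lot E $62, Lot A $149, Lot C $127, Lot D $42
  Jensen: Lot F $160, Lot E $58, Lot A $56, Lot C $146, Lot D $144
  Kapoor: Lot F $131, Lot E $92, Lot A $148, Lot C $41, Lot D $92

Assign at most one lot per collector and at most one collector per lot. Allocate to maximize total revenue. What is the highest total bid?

Optimal: Santos→Lot E ($152), Ghosh→Lot D ($163), Petrov→Lot C ($127), Jensen→Lot F ($160), Kapoor→Lot A ($148) — total 152+163+127+160+148 = $750.
No other one-to-one assignment exceeds $750.

Maximum total: $750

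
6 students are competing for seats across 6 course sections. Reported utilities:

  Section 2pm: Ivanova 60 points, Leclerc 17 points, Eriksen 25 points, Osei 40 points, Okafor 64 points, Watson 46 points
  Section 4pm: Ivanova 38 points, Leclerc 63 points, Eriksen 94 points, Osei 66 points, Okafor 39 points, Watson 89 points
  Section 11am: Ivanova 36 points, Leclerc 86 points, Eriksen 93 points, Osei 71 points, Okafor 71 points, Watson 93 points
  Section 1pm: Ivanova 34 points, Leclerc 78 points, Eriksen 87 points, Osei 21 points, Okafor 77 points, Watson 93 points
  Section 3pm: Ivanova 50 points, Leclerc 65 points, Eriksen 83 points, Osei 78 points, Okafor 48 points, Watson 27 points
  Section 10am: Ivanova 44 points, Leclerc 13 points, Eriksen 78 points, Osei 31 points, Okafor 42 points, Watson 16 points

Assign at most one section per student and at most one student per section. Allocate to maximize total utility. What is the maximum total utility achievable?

Maximum total: 468 points

Optimal: Ivanova→Section 2pm (60 points), Leclerc→Section 11am (86 points), Eriksen→Section 10am (78 points), Osei→Section 3pm (78 points), Okafor→Section 1pm (77 points), Watson→Section 4pm (89 points) — total 60+86+78+78+77+89 = 468 points.
Row-greedy (each student in turn takes its best remaining section) gives 411 points, worse by 57.
Next-best assignment: Ivanova→Section 10am, Leclerc→Section 11am, Eriksen→Section 4pm, Osei→Section 3pm, Okafor→Section 2pm, Watson→Section 1pm = 459 points.
Swapping Leclerc↔Ivanova (Leclerc→Section 2pm 17 points, Ivanova→Section 11am 36 points) loses 93.
No other one-to-one assignment exceeds 468 points.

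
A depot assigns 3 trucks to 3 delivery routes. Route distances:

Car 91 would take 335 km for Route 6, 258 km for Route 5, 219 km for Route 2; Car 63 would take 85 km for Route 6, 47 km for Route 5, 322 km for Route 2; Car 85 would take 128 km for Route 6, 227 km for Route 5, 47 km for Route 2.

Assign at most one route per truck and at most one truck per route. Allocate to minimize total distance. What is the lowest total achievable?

Minimum total: 390 km

Treat this as an assignment problem: match each truck to one route.
Optimal: Car 91→Route 5 (258 km), Car 63→Route 6 (85 km), Car 85→Route 2 (47 km) — total 258+85+47 = 390 km.
Row-greedy (each truck in turn takes its cheapest remaining route) gives 394 km, worse by 4.
Next-best assignment: Car 91→Route 2, Car 63→Route 5, Car 85→Route 6 = 394 km.
Swapping Car 63↔Car 91 (Car 63→Route 5 47 km, Car 91→Route 6 335 km) adds 39.
Checked against all permutations: 390 km is optimal.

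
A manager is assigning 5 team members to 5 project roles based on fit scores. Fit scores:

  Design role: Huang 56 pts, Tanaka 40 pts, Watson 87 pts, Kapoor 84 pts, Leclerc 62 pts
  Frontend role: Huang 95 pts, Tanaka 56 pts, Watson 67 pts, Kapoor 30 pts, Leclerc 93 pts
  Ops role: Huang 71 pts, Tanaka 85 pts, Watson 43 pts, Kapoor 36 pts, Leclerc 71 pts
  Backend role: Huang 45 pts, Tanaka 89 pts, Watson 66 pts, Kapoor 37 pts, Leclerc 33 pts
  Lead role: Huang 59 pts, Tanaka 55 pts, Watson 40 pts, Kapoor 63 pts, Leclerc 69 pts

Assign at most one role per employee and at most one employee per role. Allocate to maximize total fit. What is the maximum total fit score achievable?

This is a one-to-one assignment (maximum-weight bipartite matching).
Optimal: Huang→Frontend role (95 pts), Tanaka→Backend role (89 pts), Watson→Design role (87 pts), Kapoor→Lead role (63 pts), Leclerc→Ops role (71 pts) — total 95+89+87+63+71 = 405 pts.
Column-greedy (each role in turn goes to its best remaining employee) gives 373 pts, worse by 32.
Next-best assignment: Huang→Ops role, Tanaka→Backend role, Watson→Design role, Kapoor→Lead role, Leclerc→Frontend role = 403 pts.

Maximum total: 405 pts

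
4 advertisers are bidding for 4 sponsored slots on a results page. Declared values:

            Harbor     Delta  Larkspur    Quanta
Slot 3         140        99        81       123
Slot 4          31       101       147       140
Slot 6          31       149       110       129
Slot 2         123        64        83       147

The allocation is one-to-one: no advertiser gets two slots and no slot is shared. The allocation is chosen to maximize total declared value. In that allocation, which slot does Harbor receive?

Optimal: Harbor→Slot 3 ($140), Delta→Slot 6 ($149), Larkspur→Slot 4 ($147), Quanta→Slot 2 ($147) — total 140+149+147+147 = $583.
Next-best assignment: Harbor→Slot 2, Delta→Slot 6, Larkspur→Slot 4, Quanta→Slot 3 = $542.

Harbor receives Slot 3.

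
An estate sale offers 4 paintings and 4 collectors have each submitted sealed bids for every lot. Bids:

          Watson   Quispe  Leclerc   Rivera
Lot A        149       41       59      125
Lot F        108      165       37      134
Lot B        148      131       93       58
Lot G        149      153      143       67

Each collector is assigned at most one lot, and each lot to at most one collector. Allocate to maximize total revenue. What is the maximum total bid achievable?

This is the linear assignment problem.
Optimal: Watson→Lot B ($148), Quispe→Lot F ($165), Leclerc→Lot G ($143), Rivera→Lot A ($125) — total 148+165+143+125 = $581.
Column-greedy (each lot in turn goes to its best remaining collector) gives $474, worse by 107.
No other one-to-one assignment exceeds $581.

Maximum total: $581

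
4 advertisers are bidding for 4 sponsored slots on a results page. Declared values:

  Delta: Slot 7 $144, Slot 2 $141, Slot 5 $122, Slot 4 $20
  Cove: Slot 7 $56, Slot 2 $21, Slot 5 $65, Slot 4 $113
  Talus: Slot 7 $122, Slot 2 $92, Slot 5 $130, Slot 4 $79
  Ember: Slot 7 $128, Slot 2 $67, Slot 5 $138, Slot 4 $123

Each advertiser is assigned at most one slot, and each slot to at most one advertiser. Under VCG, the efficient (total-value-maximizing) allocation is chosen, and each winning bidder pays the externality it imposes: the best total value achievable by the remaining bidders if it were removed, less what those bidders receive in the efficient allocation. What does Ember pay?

Ember pays $11.

Efficient allocation: Delta→Slot 2 ($141), Cove→Slot 4 ($113), Talus→Slot 7 ($122), Ember→Slot 5 ($138); total welfare W = $514.
Ember receives Slot 5 at value $138, so the others get W − 138 = $376.
Without Ember: best allocation of the remaining 3 bidders over all 4 slots is Delta→Slot 7 ($144), Cove→Slot 4 ($113), Talus→Slot 5 ($130), total $387.
VCG payment = (others' best without Ember) − (others' welfare with Ember) = 387 − 376 = $11.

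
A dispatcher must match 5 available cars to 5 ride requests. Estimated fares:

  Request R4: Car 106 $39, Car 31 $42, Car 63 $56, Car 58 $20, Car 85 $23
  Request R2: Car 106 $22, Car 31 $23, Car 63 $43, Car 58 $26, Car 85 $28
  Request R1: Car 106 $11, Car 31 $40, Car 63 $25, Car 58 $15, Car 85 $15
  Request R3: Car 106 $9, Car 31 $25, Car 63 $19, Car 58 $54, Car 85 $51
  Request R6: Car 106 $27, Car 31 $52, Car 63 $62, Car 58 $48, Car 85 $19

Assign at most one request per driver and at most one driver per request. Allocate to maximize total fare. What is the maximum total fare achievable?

Optimal: Car 106→Request R4 ($39), Car 31→Request R1 ($40), Car 63→Request R6 ($62), Car 58→Request R3 ($54), Car 85→Request R2 ($28) — total 39+40+62+54+28 = $223.
Row-greedy (each driver in turn takes its best remaining request) gives $203, worse by 20.
Next-best assignment: Car 106→Request R4, Car 31→Request R1, Car 63→Request R2, Car 58→Request R6, Car 85→Request R3 = $221.

Maximum total: $223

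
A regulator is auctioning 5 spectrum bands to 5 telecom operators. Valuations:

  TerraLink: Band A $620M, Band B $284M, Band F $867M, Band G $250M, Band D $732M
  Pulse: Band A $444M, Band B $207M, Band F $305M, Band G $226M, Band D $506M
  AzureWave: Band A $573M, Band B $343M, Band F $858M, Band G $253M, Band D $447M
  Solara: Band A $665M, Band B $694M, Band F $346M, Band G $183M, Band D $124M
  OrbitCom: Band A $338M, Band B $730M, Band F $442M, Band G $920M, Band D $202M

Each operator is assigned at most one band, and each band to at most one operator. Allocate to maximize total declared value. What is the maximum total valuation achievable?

This is a one-to-one assignment (maximum-weight bipartite matching).
Optimal: TerraLink→Band D ($732M), Pulse→Band A ($444M), AzureWave→Band F ($858M), Solara→Band B ($694M), OrbitCom→Band G ($920M) — total 732+444+858+694+920 = $3648M.
Column-greedy (each band in turn goes to its best remaining operator) gives $3021M, worse by 627.

Maximum total: $3648M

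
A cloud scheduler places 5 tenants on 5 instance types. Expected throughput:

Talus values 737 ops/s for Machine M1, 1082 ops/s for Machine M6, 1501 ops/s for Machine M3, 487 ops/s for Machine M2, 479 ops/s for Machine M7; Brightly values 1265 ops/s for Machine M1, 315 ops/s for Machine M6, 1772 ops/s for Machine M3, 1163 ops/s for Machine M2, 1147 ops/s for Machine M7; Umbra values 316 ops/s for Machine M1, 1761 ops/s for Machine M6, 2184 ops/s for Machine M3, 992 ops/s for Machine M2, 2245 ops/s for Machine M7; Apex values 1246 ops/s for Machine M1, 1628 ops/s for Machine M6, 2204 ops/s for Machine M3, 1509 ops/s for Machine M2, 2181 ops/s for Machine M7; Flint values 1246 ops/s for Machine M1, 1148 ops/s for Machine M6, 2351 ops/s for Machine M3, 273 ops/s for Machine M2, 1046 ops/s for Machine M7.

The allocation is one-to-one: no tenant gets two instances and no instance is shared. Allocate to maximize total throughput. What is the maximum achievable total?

Maximum total: 8452 ops/s

Treat this as an assignment problem: match each tenant to one instance.
Optimal: Talus→Machine M6 (1082 ops/s), Brightly→Machine M1 (1265 ops/s), Umbra→Machine M7 (2245 ops/s), Apex→Machine M2 (1509 ops/s), Flint→Machine M3 (2351 ops/s) — total 1082+1265+2245+1509+2351 = 8452 ops/s.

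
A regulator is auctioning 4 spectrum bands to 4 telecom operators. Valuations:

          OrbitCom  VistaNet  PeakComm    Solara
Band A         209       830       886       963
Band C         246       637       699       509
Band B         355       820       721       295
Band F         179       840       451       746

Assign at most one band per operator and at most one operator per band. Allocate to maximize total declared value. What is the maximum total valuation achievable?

This is a one-to-one assignment (maximum-weight bipartite matching).
Optimal: OrbitCom→Band B ($355M), VistaNet→Band F ($840M), PeakComm→Band C ($699M), Solara→Band A ($963M) — total 355+840+699+963 = $2857M.
Next-best assignment: OrbitCom→Band C, VistaNet→Band F, PeakComm→Band B, Solara→Band A = $2770M.
Swapping VistaNet↔Solara (VistaNet→Band A $830M, Solara→Band F $746M) loses 227.
Every other assignment is strictly worse.

Maximum total: $2857M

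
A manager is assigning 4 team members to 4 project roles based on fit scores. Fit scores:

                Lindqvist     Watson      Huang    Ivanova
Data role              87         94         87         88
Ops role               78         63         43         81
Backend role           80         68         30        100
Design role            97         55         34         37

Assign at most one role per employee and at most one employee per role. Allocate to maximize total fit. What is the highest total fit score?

Treat this as an assignment problem: match each employee to one role.
Optimal: Lindqvist→Design role (97 pts), Watson→Ops role (63 pts), Huang→Data role (87 pts), Ivanova→Backend role (100 pts) — total 97+63+87+100 = 347 pts.
Row-greedy (each employee in turn takes its best remaining role) gives 334 pts, worse by 13.

Max total: 347 pts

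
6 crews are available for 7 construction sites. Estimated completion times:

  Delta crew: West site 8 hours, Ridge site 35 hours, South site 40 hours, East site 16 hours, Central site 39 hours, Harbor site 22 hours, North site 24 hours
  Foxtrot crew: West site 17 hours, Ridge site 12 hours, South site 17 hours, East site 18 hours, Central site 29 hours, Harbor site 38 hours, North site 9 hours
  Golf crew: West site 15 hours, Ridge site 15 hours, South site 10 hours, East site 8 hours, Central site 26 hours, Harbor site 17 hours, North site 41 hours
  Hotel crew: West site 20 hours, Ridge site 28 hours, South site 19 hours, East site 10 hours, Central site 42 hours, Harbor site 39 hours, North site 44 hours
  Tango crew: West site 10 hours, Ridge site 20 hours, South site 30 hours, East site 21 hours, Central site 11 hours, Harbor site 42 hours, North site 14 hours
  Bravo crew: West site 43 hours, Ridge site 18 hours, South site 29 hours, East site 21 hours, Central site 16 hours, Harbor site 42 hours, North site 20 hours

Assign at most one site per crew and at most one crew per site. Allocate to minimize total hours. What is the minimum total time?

Minimum total: 66 hours

Optimal: Delta crew→West site (8 hours), Foxtrot crew→North site (9 hours), Golf crew→South site (10 hours), Hotel crew→East site (10 hours), Tango crew→Central site (11 hours), Bravo crew→Ridge site (18 hours) — total 8+9+10+10+11+18 = 66 hours.
Min-entry greedy (repeatedly take the single cheapest remaining cell) gives 73 hours, worse by 7.
No other one-to-one assignment undercuts 66 hours.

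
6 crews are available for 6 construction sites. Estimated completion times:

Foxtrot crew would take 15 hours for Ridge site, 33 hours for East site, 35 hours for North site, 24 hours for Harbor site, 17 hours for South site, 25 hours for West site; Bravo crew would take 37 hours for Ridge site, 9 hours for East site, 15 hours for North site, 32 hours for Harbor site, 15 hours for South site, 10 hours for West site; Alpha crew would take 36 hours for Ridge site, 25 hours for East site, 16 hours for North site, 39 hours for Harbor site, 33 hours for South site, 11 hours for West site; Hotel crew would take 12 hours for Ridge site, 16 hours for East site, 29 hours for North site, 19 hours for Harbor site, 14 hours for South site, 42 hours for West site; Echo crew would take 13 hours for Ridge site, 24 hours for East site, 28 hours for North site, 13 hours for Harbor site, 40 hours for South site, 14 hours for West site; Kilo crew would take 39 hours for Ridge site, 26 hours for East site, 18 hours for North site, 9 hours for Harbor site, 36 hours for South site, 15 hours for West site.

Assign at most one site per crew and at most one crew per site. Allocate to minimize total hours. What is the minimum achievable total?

Optimal: Foxtrot crew→Ridge site (15 hours), Bravo crew→East site (9 hours), Alpha crew→North site (16 hours), Hotel crew→South site (14 hours), Echo crew→West site (14 hours), Kilo crew→Harbor site (9 hours) — total 15+9+16+14+14+9 = 77 hours.
Min-entry greedy (repeatedly take the single cheapest remaining cell) gives 86 hours, worse by 9.

Minimum total: 77 hours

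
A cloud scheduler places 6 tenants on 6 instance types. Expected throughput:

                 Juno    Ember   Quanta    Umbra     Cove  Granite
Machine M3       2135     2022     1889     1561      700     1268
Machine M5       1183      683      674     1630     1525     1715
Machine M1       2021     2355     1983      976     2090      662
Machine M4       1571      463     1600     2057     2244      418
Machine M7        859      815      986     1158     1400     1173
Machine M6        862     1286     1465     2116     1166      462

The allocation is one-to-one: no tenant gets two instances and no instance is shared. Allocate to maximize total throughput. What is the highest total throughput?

This is a one-to-one assignment (maximum-weight bipartite matching).
Optimal: Juno→Machine M3 (2135 ops/s), Ember→Machine M1 (2355 ops/s), Quanta→Machine M7 (986 ops/s), Umbra→Machine M6 (2116 ops/s), Cove→Machine M4 (2244 ops/s), Granite→Machine M5 (1715 ops/s) — total 2135+2355+986+2116+2244+1715 = 11551 ops/s.
Swapping Granite↔Cove (Granite→Machine M4 418 ops/s, Cove→Machine M5 1525 ops/s) loses 2016.

Maximum total: 11551 ops/s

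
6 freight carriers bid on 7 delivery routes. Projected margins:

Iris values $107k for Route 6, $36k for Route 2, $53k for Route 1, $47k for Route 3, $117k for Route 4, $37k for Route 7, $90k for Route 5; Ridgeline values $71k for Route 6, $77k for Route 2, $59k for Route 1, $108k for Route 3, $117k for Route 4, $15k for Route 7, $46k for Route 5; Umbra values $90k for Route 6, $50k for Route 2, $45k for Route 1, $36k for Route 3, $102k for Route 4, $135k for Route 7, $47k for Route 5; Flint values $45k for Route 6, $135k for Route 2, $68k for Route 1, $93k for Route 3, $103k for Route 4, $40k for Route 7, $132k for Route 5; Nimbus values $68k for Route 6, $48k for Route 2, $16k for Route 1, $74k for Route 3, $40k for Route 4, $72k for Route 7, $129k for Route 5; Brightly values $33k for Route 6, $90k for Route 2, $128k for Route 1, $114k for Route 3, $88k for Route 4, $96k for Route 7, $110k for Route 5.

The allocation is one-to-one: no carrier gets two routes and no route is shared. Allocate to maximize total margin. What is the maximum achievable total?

Max total: $752k

This is the linear assignment problem.
Optimal: Iris→Route 4 ($117k), Ridgeline→Route 3 ($108k), Umbra→Route 7 ($135k), Flint→Route 2 ($135k), Nimbus→Route 5 ($129k), Brightly→Route 1 ($128k) — total 117+108+135+135+129+128 = $752k.
Column-greedy (each route in turn goes to its best remaining carrier) gives $652k, worse by 100.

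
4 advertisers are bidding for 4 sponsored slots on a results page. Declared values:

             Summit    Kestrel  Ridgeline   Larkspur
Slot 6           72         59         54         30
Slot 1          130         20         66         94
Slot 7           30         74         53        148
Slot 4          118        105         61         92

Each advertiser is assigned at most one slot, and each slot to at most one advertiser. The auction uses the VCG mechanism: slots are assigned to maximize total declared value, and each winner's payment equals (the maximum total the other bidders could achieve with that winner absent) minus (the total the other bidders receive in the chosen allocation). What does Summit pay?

Efficient allocation: Summit→Slot 1 ($130), Kestrel→Slot 4 ($105), Ridgeline→Slot 6 ($54), Larkspur→Slot 7 ($148); total welfare W = $437.
Summit receives Slot 1 at value $130, so the others get W − 130 = $307.
Without Summit: best allocation of the remaining 3 bidders over all 4 slots is Kestrel→Slot 4 ($105), Ridgeline→Slot 1 ($66), Larkspur→Slot 7 ($148), total $319.
VCG payment = (others' best without Summit) − (others' welfare with Summit) = 319 − 307 = $12.

Summit pays $12.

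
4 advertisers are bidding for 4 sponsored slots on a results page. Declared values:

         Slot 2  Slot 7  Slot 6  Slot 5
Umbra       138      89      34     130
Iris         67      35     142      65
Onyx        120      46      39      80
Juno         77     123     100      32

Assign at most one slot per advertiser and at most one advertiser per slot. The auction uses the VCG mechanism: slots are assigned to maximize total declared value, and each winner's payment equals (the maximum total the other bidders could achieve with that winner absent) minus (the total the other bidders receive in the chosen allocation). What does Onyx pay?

Onyx pays $8.

Efficient allocation: Umbra→Slot 5 ($130), Iris→Slot 6 ($142), Onyx→Slot 2 ($120), Juno→Slot 7 ($123); total welfare W = $515.
Onyx receives Slot 2 at value $120, so the others get W − 120 = $395.
Without Onyx: best allocation of the remaining 3 bidders over all 4 slots is Umbra→Slot 2 ($138), Iris→Slot 6 ($142), Juno→Slot 7 ($123), total $403.
VCG payment = (others' best without Onyx) − (others' welfare with Onyx) = 403 − 395 = $8.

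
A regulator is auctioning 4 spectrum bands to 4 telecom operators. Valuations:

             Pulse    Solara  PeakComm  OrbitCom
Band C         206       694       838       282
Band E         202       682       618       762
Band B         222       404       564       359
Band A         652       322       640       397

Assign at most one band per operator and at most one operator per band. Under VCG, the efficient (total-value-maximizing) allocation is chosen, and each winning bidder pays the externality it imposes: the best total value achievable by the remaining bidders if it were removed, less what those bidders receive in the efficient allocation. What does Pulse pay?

Efficient allocation: Pulse→Band A ($652M), Solara→Band C ($694M), PeakComm→Band B ($564M), OrbitCom→Band E ($762M); total welfare W = $2672M.
Pulse receives Band A at value $652M, so the others get W − 652 = $2020M.
Without Pulse: best allocation of the remaining 3 bidders over all 4 bands is Solara→Band C ($694M), PeakComm→Band A ($640M), OrbitCom→Band E ($762M), total $2096M.
VCG payment = (others' best without Pulse) − (others' welfare with Pulse) = 2096 − 2020 = $76M.

Pulse pays $76M.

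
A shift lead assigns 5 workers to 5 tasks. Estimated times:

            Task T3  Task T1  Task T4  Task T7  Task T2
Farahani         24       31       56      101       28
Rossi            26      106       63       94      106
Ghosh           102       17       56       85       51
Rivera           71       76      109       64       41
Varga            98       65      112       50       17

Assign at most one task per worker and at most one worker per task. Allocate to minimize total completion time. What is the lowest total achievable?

Minimum total: 180 min

This is the linear assignment problem.
Optimal: Farahani→Task T4 (56 min), Rossi→Task T3 (26 min), Ghosh→Task T1 (17 min), Rivera→Task T7 (64 min), Varga→Task T2 (17 min) — total 56+26+17+64+17 = 180 min.
Swapping Ghosh↔Rossi (Ghosh→Task T3 102 min, Rossi→Task T1 106 min) adds 165.
Checked against all permutations: 180 min is optimal.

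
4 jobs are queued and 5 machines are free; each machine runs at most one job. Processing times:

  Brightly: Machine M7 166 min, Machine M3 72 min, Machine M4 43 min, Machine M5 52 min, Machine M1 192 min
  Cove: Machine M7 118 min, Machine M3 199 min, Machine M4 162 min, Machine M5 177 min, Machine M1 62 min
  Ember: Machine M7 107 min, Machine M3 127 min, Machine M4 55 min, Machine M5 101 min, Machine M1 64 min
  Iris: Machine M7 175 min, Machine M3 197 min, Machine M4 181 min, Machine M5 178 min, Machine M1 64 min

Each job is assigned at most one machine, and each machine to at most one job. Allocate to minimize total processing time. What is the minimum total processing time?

Min total: 289 min

Optimal: Brightly→Machine M5 (52 min), Cove→Machine M7 (118 min), Ember→Machine M4 (55 min), Iris→Machine M1 (64 min) — total 52+118+55+64 = 289 min.
Row-greedy (each job in turn takes its cheapest remaining machine) gives 381 min, worse by 92.
Swapping Brightly↔Ember (Brightly→Machine M4 43 min, Ember→Machine M5 101 min) adds 37.
Every other assignment is strictly worse.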